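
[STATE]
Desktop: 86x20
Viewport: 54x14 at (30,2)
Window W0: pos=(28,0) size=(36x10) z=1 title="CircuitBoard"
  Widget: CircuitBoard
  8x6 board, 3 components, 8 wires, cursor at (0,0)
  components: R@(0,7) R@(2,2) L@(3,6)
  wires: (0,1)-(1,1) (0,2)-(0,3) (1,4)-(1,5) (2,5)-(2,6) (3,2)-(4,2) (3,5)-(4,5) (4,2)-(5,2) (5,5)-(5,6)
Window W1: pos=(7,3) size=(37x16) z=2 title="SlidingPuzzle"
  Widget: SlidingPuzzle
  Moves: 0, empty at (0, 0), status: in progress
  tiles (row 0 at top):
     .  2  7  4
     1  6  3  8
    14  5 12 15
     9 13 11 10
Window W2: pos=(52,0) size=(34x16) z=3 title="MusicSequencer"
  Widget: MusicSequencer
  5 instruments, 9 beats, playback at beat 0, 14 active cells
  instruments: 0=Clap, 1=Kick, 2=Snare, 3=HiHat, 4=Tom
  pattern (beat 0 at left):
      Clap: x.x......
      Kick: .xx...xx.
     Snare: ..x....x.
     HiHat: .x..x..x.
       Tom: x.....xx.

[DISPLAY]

──────────────────────┠───────────────────────────────
━━━━━━━━━━━━━┓6 7     ┃      ▼12345678                
             ┃ ·      ┃  Clap█·█······                
─────────────┨        ┃  Kick·██···██·                
             ┃     · ─┃ Snare··█····█·                
             ┃        ┃ HiHat·█··█··█·                
             ┃        ┃   Tom█·····██·                
             ┃━━━━━━━━┃                               
             ┃        ┃                               
             ┃        ┃                               
             ┃        ┃                               
             ┃        ┃                               
             ┃        ┃                               
             ┃        ┗━━━━━━━━━━━━━━━━━━━━━━━━━━━━━━━


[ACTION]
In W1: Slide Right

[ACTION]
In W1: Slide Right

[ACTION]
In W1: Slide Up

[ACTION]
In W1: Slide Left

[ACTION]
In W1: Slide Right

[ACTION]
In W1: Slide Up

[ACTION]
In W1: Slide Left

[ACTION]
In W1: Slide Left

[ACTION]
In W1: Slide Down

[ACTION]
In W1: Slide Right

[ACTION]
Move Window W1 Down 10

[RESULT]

──────────────────────┠───────────────────────────────
  0 1 2 3 4 5 6 7     ┃      ▼12345678                
━━━━━━━━━━━━━┓ ·      ┃  Clap█·█······                
             ┃        ┃  Kick·██···██·                
─────────────┨     · ─┃ Snare··█····█·                
             ┃        ┃ HiHat·█··█··█·                
             ┃        ┃   Tom█·····██·                
             ┃━━━━━━━━┃                               
             ┃        ┃                               
             ┃        ┃                               
             ┃        ┃                               
             ┃        ┃                               
             ┃        ┃                               
             ┃        ┗━━━━━━━━━━━━━━━━━━━━━━━━━━━━━━━


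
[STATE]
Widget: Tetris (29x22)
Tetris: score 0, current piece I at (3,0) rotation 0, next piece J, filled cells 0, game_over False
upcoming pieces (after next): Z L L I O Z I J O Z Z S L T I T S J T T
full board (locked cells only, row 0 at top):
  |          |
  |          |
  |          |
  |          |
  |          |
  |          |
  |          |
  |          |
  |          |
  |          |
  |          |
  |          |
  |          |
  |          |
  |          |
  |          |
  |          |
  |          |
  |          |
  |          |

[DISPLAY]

   ████   │Next:             
          │█                 
          │███               
          │                  
          │                  
          │                  
          │Score:            
          │0                 
          │                  
          │                  
          │                  
          │                  
          │                  
          │                  
          │                  
          │                  
          │                  
          │                  
          │                  
          │                  
          │                  
          │                  


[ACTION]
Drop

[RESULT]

          │Next:             
   ████   │█                 
          │███               
          │                  
          │                  
          │                  
          │Score:            
          │0                 
          │                  
          │                  
          │                  
          │                  
          │                  
          │                  
          │                  
          │                  
          │                  
          │                  
          │                  
          │                  
          │                  
          │                  


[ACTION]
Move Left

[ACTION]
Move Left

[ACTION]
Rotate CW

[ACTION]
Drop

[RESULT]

          │Next:             
          │█                 
 █        │███               
 █        │                  
 █        │                  
 █        │                  
          │Score:            
          │0                 
          │                  
          │                  
          │                  
          │                  
          │                  
          │                  
          │                  
          │                  
          │                  
          │                  
          │                  
          │                  
          │                  
          │                  


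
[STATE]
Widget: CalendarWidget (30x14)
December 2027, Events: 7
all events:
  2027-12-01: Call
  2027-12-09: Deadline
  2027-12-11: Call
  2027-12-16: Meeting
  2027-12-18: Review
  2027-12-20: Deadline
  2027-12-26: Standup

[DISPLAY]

        December 2027         
Mo Tu We Th Fr Sa Su          
       1*  2  3  4  5         
 6  7  8  9* 10 11* 12        
13 14 15 16* 17 18* 19        
20* 21 22 23 24 25 26*        
27 28 29 30 31                
                              
                              
                              
                              
                              
                              
                              


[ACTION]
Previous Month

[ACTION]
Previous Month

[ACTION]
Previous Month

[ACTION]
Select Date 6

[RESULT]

        September 2027        
Mo Tu We Th Fr Sa Su          
       1  2  3  4  5          
[ 6]  7  8  9 10 11 12        
13 14 15 16 17 18 19          
20 21 22 23 24 25 26          
27 28 29 30                   
                              
                              
                              
                              
                              
                              
                              


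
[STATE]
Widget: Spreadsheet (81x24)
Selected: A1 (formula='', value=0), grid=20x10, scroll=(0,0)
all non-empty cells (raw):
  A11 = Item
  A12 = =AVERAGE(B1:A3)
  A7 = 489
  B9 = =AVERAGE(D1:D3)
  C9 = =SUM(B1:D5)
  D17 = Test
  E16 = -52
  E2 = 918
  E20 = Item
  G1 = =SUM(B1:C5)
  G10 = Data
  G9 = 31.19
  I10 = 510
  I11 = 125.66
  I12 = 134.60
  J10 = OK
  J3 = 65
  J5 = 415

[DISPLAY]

A1:                                                                              
       A       B       C       D       E       F       G       H       I       J 
---------------------------------------------------------------------------------
  1      [0]       0       0       0       0       0       0       0       0     
  2        0       0       0       0     918       0       0       0       0     
  3        0       0       0       0       0       0       0       0       0     
  4        0       0       0       0       0       0       0       0       0     
  5        0       0       0       0       0       0       0       0       0     
  6        0       0       0       0       0       0       0       0       0     
  7      489       0       0       0       0       0       0       0       0     
  8        0       0       0       0       0       0       0       0       0     
  9        0       0       0       0       0       0   31.19       0       0     
 10        0       0       0       0       0       0Data           0     510OK   
 11 Item           0       0       0       0       0       0       0  125.66     
 12        0       0       0       0       0       0       0       0  134.60     
 13        0       0       0       0       0       0       0       0       0     
 14        0       0       0       0       0       0       0       0       0     
 15        0       0       0       0       0       0       0       0       0     
 16        0       0       0       0     -52       0       0       0       0     
 17        0       0       0Test           0       0       0       0       0     
 18        0       0       0       0       0       0       0       0       0     
 19        0       0       0       0       0       0       0       0       0     
 20        0       0       0       0Item           0       0       0       0     
                                                                                 


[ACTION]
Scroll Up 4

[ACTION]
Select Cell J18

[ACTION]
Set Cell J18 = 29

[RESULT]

J18: 29                                                                          
       A       B       C       D       E       F       G       H       I       J 
---------------------------------------------------------------------------------
  1        0       0       0       0       0       0       0       0       0     
  2        0       0       0       0     918       0       0       0       0     
  3        0       0       0       0       0       0       0       0       0     
  4        0       0       0       0       0       0       0       0       0     
  5        0       0       0       0       0       0       0       0       0     
  6        0       0       0       0       0       0       0       0       0     
  7      489       0       0       0       0       0       0       0       0     
  8        0       0       0       0       0       0       0       0       0     
  9        0       0       0       0       0       0   31.19       0       0     
 10        0       0       0       0       0       0Data           0     510OK   
 11 Item           0       0       0       0       0       0       0  125.66     
 12        0       0       0       0       0       0       0       0  134.60     
 13        0       0       0       0       0       0       0       0       0     
 14        0       0       0       0       0       0       0       0       0     
 15        0       0       0       0       0       0       0       0       0     
 16        0       0       0       0     -52       0       0       0       0     
 17        0       0       0Test           0       0       0       0       0     
 18        0       0       0       0       0       0       0       0       0    [
 19        0       0       0       0       0       0       0       0       0     
 20        0       0       0       0Item           0       0       0       0     
                                                                                 


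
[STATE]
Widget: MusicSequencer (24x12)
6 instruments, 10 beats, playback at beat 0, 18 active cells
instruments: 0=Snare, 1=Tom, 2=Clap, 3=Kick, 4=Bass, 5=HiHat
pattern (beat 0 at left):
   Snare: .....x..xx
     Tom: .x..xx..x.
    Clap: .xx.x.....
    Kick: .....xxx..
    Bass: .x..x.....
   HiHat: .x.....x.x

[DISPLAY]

      ▼123456789        
 Snare·····█··██        
   Tom·█··██··█·        
  Clap·██·█·····        
  Kick·····███··        
  Bass·█··█·····        
 HiHat·█·····█·█        
                        
                        
                        
                        
                        


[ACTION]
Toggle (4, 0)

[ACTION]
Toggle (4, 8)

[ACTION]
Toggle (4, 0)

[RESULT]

      ▼123456789        
 Snare·····█··██        
   Tom·█··██··█·        
  Clap·██·█·····        
  Kick·····███··        
  Bass·█··█···█·        
 HiHat·█·····█·█        
                        
                        
                        
                        
                        


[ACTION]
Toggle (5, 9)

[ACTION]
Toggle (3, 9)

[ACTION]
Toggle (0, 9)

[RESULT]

      ▼123456789        
 Snare·····█··█·        
   Tom·█··██··█·        
  Clap·██·█·····        
  Kick·····███·█        
  Bass·█··█···█·        
 HiHat·█·····█··        
                        
                        
                        
                        
                        


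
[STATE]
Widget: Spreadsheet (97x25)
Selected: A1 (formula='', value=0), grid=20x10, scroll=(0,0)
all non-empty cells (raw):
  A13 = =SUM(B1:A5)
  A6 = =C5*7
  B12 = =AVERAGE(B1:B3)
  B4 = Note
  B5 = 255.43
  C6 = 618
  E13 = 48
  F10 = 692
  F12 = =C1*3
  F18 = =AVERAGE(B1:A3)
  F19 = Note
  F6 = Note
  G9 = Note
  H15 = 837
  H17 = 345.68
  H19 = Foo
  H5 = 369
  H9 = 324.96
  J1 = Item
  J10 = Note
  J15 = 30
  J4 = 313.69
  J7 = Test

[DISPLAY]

A1:                                                                                              
       A       B       C       D       E       F       G       H       I       J                 
-------------------------------------------------------------------------------------------------
  1      [0]       0       0       0       0       0       0       0       0Item                 
  2        0       0       0       0       0       0       0       0       0       0             
  3        0       0       0       0       0       0       0       0       0       0             
  4        0Note           0       0       0       0       0       0       0  313.69             
  5        0  255.43       0       0       0       0       0     369       0       0             
  6        0       0     618       0       0Note           0       0       0       0             
  7        0       0       0       0       0       0       0       0       0Test                 
  8        0       0       0       0       0       0       0       0       0       0             
  9        0       0       0       0       0       0Note      324.96       0       0             
 10        0       0       0       0       0     692       0       0       0Note                 
 11        0       0       0       0       0       0       0       0       0       0             
 12        0       0       0       0       0       0       0       0       0       0             
 13   255.43       0       0       0      48       0       0       0       0       0             
 14        0       0       0       0       0       0       0       0       0       0             
 15        0       0       0       0       0       0       0     837       0      30             
 16        0       0       0       0       0       0       0       0       0       0             
 17        0       0       0       0       0       0       0  345.68       0       0             
 18        0       0       0       0       0       0       0       0       0       0             
 19        0       0       0       0       0Note           0Foo            0       0             
 20        0       0       0       0       0       0       0       0       0       0             
                                                                                                 
                                                                                                 


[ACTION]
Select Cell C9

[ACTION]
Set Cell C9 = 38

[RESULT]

C9: 38                                                                                           
       A       B       C       D       E       F       G       H       I       J                 
-------------------------------------------------------------------------------------------------
  1        0       0       0       0       0       0       0       0       0Item                 
  2        0       0       0       0       0       0       0       0       0       0             
  3        0       0       0       0       0       0       0       0       0       0             
  4        0Note           0       0       0       0       0       0       0  313.69             
  5        0  255.43       0       0       0       0       0     369       0       0             
  6        0       0     618       0       0Note           0       0       0       0             
  7        0       0       0       0       0       0       0       0       0Test                 
  8        0       0       0       0       0       0       0       0       0       0             
  9        0       0    [38]       0       0       0Note      324.96       0       0             
 10        0       0       0       0       0     692       0       0       0Note                 
 11        0       0       0       0       0       0       0       0       0       0             
 12        0       0       0       0       0       0       0       0       0       0             
 13   255.43       0       0       0      48       0       0       0       0       0             
 14        0       0       0       0       0       0       0       0       0       0             
 15        0       0       0       0       0       0       0     837       0      30             
 16        0       0       0       0       0       0       0       0       0       0             
 17        0       0       0       0       0       0       0  345.68       0       0             
 18        0       0       0       0       0       0       0       0       0       0             
 19        0       0       0       0       0Note           0Foo            0       0             
 20        0       0       0       0       0       0       0       0       0       0             
                                                                                                 
                                                                                                 


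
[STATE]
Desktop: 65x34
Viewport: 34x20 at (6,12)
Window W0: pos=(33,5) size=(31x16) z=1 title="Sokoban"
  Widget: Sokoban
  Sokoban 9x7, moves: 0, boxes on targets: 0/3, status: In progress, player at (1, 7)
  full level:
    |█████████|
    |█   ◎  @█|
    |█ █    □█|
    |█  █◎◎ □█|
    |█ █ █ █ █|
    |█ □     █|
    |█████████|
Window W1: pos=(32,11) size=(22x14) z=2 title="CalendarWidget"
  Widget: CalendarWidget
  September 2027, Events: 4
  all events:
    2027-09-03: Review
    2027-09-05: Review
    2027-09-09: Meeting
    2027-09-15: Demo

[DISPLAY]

                          ┃ Calend
                          ┠───────
                          ┃   Sept
                          ┃Mo Tu W
                          ┃       
                          ┃ 6  7  
                          ┃13 14 1
                          ┃20 21 2
                          ┃27 28 2
                          ┃       
                          ┃       
                          ┃       
                          ┗━━━━━━━
                                  
                                  
                                  
                                  
                                  
                                  
                                  


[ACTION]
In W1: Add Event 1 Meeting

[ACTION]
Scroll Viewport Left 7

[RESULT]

                                ┃ 
                                ┠─
                                ┃ 
                                ┃M
                                ┃ 
                                ┃ 
                                ┃1
                                ┃2
                                ┃2
                                ┃ 
                                ┃ 
                                ┃ 
                                ┗━
                                  
                                  
                                  
                                  
                                  
                                  
                                  


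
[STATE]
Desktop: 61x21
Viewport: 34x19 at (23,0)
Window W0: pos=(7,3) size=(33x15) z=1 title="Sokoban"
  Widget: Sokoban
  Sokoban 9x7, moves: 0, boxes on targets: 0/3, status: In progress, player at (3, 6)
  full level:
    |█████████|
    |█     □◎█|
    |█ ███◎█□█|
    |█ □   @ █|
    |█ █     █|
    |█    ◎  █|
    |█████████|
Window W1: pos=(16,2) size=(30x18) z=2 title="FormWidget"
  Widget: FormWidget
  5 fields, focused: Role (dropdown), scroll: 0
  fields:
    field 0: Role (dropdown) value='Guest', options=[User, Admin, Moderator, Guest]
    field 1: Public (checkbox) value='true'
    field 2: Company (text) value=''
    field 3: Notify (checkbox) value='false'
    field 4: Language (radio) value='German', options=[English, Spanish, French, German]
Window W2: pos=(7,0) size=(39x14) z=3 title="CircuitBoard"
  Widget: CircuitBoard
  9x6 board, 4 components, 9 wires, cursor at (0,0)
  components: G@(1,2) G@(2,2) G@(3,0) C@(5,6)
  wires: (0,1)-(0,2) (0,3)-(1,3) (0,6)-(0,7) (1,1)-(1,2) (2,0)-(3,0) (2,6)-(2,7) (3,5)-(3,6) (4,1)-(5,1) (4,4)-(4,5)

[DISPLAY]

━━━━━━━━━━━━━━━━━━━━━━┓           
                      ┃           
──────────────────────┨           
6 7 8                 ┃           
 ·           · ─ ·    ┃           
 │                    ┃           
 ·                    ┃           
                      ┃           
             · ─ ·    ┃           
                      ┃           
         · ─ ·        ┃           
                      ┃           
     · ─ ·            ┃           
━━━━━━━━━━━━━━━━━━━━━━┛           
                      ┃           
                      ┃           
                      ┃           
                      ┃           
                      ┃           


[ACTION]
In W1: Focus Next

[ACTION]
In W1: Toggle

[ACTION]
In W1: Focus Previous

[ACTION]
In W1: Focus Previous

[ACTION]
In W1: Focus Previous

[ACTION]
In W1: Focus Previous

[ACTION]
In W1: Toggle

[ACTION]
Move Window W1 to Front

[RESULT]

━━━━━━━━━━━━━━━━━━━━━━┓           
                      ┃           
━━━━━━━━━━━━━━━━━━━━━━┓           
idget                 ┃           
──────────────────────┨           
:       [Guest      ▼]┃           
ic:     [ ]           ┃           
any:    [            ]┃           
fy:     [ ]           ┃           
uage:   ( ) English  (┃           
                      ┃           
                      ┃           
                      ┃           
                      ┃           
                      ┃           
                      ┃           
                      ┃           
                      ┃           
                      ┃           


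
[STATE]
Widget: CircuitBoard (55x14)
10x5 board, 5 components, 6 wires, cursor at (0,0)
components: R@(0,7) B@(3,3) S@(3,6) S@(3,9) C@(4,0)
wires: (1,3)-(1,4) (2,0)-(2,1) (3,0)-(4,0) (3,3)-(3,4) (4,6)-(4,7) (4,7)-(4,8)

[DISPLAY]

   0 1 2 3 4 5 6 7 8 9                                 
0  [.]                          R                      
                                                       
1               · ─ ·                                  
                                                       
2   · ─ ·                                              
                                                       
3   ·           B ─ ·       S           S              
    │                                                  
4   C                       · ─ · ─ ·                  
Cursor: (0,0)                                          
                                                       
                                                       
                                                       


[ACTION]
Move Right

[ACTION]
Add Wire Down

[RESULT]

   0 1 2 3 4 5 6 7 8 9                                 
0      [.]                      R                      
        │                                              
1       ·       · ─ ·                                  
                                                       
2   · ─ ·                                              
                                                       
3   ·           B ─ ·       S           S              
    │                                                  
4   C                       · ─ · ─ ·                  
Cursor: (0,1)                                          
                                                       
                                                       
                                                       


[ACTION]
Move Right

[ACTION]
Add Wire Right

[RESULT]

   0 1 2 3 4 5 6 7 8 9                                 
0       ·  [.]─ ·               R                      
        │                                              
1       ·       · ─ ·                                  
                                                       
2   · ─ ·                                              
                                                       
3   ·           B ─ ·       S           S              
    │                                                  
4   C                       · ─ · ─ ·                  
Cursor: (0,2)                                          
                                                       
                                                       
                                                       


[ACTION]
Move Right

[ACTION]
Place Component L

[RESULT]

   0 1 2 3 4 5 6 7 8 9                                 
0       ·   · ─[L]              R                      
        │                                              
1       ·       · ─ ·                                  
                                                       
2   · ─ ·                                              
                                                       
3   ·           B ─ ·       S           S              
    │                                                  
4   C                       · ─ · ─ ·                  
Cursor: (0,3)                                          
                                                       
                                                       
                                                       


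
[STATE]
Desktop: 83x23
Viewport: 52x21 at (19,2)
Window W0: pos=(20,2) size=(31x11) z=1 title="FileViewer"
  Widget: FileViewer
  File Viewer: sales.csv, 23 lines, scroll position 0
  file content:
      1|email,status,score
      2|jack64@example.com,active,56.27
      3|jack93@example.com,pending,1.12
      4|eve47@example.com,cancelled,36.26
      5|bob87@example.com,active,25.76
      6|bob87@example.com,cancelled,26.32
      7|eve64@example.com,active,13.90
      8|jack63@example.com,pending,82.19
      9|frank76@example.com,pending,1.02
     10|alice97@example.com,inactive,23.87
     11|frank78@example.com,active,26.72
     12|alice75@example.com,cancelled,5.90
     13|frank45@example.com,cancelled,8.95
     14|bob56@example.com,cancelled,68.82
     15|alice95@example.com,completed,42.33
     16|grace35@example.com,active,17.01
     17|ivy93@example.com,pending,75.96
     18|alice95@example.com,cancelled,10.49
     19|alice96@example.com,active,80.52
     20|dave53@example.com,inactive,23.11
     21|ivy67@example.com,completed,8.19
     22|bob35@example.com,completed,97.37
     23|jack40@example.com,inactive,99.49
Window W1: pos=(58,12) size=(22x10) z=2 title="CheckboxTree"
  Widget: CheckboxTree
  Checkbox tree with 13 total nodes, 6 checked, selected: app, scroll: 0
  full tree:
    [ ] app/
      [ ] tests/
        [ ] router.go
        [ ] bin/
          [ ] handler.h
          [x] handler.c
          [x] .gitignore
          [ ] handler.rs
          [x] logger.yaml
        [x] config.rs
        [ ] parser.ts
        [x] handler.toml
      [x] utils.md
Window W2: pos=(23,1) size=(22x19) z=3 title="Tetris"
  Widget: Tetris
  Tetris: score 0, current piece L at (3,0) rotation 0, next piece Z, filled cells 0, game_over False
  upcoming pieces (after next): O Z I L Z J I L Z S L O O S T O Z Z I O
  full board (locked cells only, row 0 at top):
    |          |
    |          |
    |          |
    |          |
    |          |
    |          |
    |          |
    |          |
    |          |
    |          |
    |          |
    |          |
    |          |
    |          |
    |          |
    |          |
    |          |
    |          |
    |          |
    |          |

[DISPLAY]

 ┏━━┃ Tetris             ┃━━━━━┓                    
 ┃ F┠────────────────────┨     ┃                    
 ┠──┃          │Next:    ┃─────┨                    
 ┃em┃          │▓▓       ┃    ▲┃                    
 ┃ja┃          │ ▓▓      ┃e,56█┃                    
 ┃ja┃          │         ┃ng,1░┃                    
 ┃ev┃          │         ┃led,░┃                    
 ┃bo┃          │         ┃,25.░┃                    
 ┃bo┃          │Score:   ┃led,░┃                    
 ┃ev┃          │0        ┃,13.▼┃                    
 ┗━━┃          │         ┃━━━━━┛       ┏━━━━━━━━━━━━
    ┃          │         ┃             ┃ CheckboxTre
    ┃          │         ┃             ┠────────────
    ┃          │         ┃             ┃>[-] app/   
    ┃          │         ┃             ┃   [-] tests
    ┃          │         ┃             ┃     [ ] rou
    ┃          │         ┃             ┃     [-] bin
    ┗━━━━━━━━━━━━━━━━━━━━┛             ┃       [ ] h
                                       ┃       [x] h
                                       ┗━━━━━━━━━━━━
                                                    


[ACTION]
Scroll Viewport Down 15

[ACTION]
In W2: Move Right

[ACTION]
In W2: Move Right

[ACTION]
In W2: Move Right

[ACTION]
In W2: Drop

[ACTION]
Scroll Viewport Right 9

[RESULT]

ris             ┃━━━━━┓                             
────────────────┨     ┃                             
      │Next:    ┃─────┨                             
      │▓▓       ┃    ▲┃                             
      │ ▓▓      ┃e,56█┃                             
      │         ┃ng,1░┃                             
      │         ┃led,░┃                             
      │         ┃,25.░┃                             
      │Score:   ┃led,░┃                             
      │0        ┃,13.▼┃                             
      │         ┃━━━━━┛       ┏━━━━━━━━━━━━━━━━━━━━┓
      │         ┃             ┃ CheckboxTree       ┃
      │         ┃             ┠────────────────────┨
      │         ┃             ┃>[-] app/           ┃
      │         ┃             ┃   [-] tests/       ┃
      │         ┃             ┃     [ ] router.go  ┃
      │         ┃             ┃     [-] bin/       ┃
━━━━━━━━━━━━━━━━┛             ┃       [ ] handler.h┃
                              ┃       [x] handler.c┃
                              ┗━━━━━━━━━━━━━━━━━━━━┛
                                                    


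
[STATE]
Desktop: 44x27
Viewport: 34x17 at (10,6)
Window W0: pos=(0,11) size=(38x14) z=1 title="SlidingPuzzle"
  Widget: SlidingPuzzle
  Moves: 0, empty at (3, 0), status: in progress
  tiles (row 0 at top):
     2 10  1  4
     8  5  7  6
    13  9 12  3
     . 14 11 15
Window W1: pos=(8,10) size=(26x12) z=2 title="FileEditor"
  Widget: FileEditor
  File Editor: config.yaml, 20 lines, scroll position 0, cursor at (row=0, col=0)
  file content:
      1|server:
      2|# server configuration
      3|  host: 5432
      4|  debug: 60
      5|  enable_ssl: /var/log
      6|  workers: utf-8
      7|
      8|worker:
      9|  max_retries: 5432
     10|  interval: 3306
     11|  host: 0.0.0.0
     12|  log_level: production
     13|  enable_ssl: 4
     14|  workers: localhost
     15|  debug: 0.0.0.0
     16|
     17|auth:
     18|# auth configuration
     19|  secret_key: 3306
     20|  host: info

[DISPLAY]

                                  
                                  
                                  
                                  
━━━━━━━━━━━━━━━━━━━━━━━┓          
FileEditor             ┃━━━┓      
───────────────────────┨   ┃      
erver:                ▲┃───┨      
 server configuration █┃   ┃      
 host: 5432           ░┃   ┃      
 debug: 60            ░┃   ┃      
 enable_ssl: /var/log ░┃   ┃      
 workers: utf-8       ░┃   ┃      
                      ░┃   ┃      
orker:                ▼┃   ┃      
━━━━━━━━━━━━━━━━━━━━━━━┛   ┃      
─┴────┴────┘               ┃      


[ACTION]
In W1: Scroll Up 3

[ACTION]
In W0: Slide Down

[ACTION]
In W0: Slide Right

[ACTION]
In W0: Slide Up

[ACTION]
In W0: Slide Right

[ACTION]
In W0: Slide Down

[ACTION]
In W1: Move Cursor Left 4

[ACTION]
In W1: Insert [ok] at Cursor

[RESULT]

                                  
                                  
                                  
                                  
━━━━━━━━━━━━━━━━━━━━━━━┓          
FileEditor             ┃━━━┓      
───────────────────────┨   ┃      
k█erver:              ▲┃───┨      
 server configuration █┃   ┃      
 host: 5432           ░┃   ┃      
 debug: 60            ░┃   ┃      
 enable_ssl: /var/log ░┃   ┃      
 workers: utf-8       ░┃   ┃      
                      ░┃   ┃      
orker:                ▼┃   ┃      
━━━━━━━━━━━━━━━━━━━━━━━┛   ┃      
─┴────┴────┘               ┃      


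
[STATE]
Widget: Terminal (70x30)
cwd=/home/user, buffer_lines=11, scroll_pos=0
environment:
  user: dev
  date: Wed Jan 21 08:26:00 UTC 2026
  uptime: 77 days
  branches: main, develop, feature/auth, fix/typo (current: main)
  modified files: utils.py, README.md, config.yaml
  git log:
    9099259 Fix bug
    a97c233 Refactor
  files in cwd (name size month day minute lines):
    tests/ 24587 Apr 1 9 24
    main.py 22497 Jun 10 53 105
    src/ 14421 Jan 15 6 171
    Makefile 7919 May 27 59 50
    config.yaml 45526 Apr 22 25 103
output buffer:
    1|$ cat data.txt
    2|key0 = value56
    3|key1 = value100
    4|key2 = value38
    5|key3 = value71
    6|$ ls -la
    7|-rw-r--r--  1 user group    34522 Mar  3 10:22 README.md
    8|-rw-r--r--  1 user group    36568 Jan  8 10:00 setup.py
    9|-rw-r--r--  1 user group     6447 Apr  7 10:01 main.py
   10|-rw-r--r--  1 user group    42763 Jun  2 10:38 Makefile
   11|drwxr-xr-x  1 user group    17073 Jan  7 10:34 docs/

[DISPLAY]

$ cat data.txt                                                        
key0 = value56                                                        
key1 = value100                                                       
key2 = value38                                                        
key3 = value71                                                        
$ ls -la                                                              
-rw-r--r--  1 user group    34522 Mar  3 10:22 README.md              
-rw-r--r--  1 user group    36568 Jan  8 10:00 setup.py               
-rw-r--r--  1 user group     6447 Apr  7 10:01 main.py                
-rw-r--r--  1 user group    42763 Jun  2 10:38 Makefile               
drwxr-xr-x  1 user group    17073 Jan  7 10:34 docs/                  
$ █                                                                   
                                                                      
                                                                      
                                                                      
                                                                      
                                                                      
                                                                      
                                                                      
                                                                      
                                                                      
                                                                      
                                                                      
                                                                      
                                                                      
                                                                      
                                                                      
                                                                      
                                                                      
                                                                      


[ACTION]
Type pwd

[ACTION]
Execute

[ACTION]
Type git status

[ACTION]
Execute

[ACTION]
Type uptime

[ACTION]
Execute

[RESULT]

$ cat data.txt                                                        
key0 = value56                                                        
key1 = value100                                                       
key2 = value38                                                        
key3 = value71                                                        
$ ls -la                                                              
-rw-r--r--  1 user group    34522 Mar  3 10:22 README.md              
-rw-r--r--  1 user group    36568 Jan  8 10:00 setup.py               
-rw-r--r--  1 user group     6447 Apr  7 10:01 main.py                
-rw-r--r--  1 user group    42763 Jun  2 10:38 Makefile               
drwxr-xr-x  1 user group    17073 Jan  7 10:34 docs/                  
$ pwd                                                                 
/home/user                                                            
$ git status                                                          
On branch main                                                        
Changes not staged for commit:                                        
                                                                      
        modified:   utils.py                                          
        modified:   README.md                                         
        modified:   config.yaml                                       
$ uptime                                                              
 10:00  up 77 days                                                    
$ █                                                                   
                                                                      
                                                                      
                                                                      
                                                                      
                                                                      
                                                                      
                                                                      
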